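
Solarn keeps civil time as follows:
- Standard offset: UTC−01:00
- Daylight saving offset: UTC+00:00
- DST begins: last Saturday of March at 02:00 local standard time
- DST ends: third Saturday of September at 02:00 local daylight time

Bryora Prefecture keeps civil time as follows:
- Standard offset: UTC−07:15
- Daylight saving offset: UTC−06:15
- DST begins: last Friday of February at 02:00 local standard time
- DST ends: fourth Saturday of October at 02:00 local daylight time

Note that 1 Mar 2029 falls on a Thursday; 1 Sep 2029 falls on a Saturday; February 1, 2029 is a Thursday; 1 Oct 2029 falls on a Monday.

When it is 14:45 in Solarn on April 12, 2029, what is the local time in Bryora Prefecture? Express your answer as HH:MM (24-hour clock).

08:30

1 March 2029 is a Thursday, so Saturdays fall on 3, 10, 17, 24, 31; the last is March 31.
1 September 2029 is a Saturday, so the first Saturday is September 1 and the third is September 15.
April 12, 2029 lies within the daylight-saving period (31 March – 15 September), so Solarn is on daylight time, UTC+00:00.
14:45 Solarn − 0h = 14:45 UTC.
1 February 2029 is a Thursday, so Fridays fall on 2, 9, 16, 23; the last is February 23.
1 October 2029 is a Monday, so the first Saturday is October 6 and the fourth is October 27.
At the standard offset (UTC−07:15), 14:45 UTC − 7h15m = 07:30 Bryora Prefecture standard time.
The standard-time date in Bryora Prefecture, April 12, 2029, falls between 23 February and 27 October, so daylight saving is in effect and Bryora Prefecture is at UTC−06:15.
14:45 UTC − 6h15m = 08:30 Bryora Prefecture.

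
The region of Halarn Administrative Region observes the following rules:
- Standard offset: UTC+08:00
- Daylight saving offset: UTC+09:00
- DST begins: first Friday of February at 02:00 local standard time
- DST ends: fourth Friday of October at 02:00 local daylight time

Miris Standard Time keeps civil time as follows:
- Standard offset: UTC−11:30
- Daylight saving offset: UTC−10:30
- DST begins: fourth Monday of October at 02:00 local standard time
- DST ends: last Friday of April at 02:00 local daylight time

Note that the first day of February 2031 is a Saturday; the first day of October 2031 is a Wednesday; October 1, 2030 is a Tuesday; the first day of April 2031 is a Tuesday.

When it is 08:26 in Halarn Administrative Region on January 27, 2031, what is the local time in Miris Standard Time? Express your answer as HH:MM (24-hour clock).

1 February 2031 is a Saturday, so the first Friday is February 7.
1 October 2031 is a Wednesday, so the first Friday is October 3 and the fourth is October 24.
Daylight saving runs 7 February – 24 October; January 27, 2031 is outside that window, so Halarn Administrative Region is on standard time at UTC+08:00.
08:26 Halarn Administrative Region − 8h = 00:26 UTC.
1 October 2030 is a Tuesday, so the first Monday is October 7 and the fourth is October 28.
1 April 2031 is a Tuesday, so Fridays fall on 4, 11, 18, 25; the last is April 25.
At the standard offset (UTC−11:30), 00:26 UTC − 11h30m = 12:56 Miris Standard Time standard time (rolling into the previous day, 26 January 2031).
The standard-time date in Miris Standard Time, January 26, 2031, lies within the daylight-saving period (28 October 2030 – 25 April 2031), so Miris Standard Time is on daylight time, UTC−10:30.
00:26 UTC − 10h30m = 13:56 Miris Standard Time (rolling into the previous day, 26 January 2031).

13:56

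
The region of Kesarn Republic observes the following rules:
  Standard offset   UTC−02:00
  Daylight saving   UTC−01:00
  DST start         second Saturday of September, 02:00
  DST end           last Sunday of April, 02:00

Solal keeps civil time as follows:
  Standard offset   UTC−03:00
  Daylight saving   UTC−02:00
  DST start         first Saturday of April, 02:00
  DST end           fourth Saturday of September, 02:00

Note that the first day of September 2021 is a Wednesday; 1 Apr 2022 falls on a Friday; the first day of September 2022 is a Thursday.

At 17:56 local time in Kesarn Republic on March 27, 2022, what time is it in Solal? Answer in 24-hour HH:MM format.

1 September 2021 is a Wednesday, so the first Saturday is September 4 and the second is September 11.
1 April 2022 is a Friday, so Sundays fall on 3, 10, 17, 24; the last is April 24.
Daylight saving runs 11 September 2021 – 24 April 2022; March 27, 2022 is inside that window, so Kesarn Republic is at UTC−01:00.
17:56 Kesarn Republic + 1h = 18:56 UTC.
1 April 2022 is a Friday, so the first Saturday is April 2.
1 September 2022 is a Thursday, so the first Saturday is September 3 and the fourth is September 24.
At the standard offset (UTC−03:00), 18:56 UTC − 3h = 15:56 Solal standard time.
The standard-time date in Solal, March 27, 2022, does not fall between 2 April and 24 September, so daylight saving is not in effect and Solal is at UTC−03:00.
18:56 UTC − 3h = 15:56 Solal.

15:56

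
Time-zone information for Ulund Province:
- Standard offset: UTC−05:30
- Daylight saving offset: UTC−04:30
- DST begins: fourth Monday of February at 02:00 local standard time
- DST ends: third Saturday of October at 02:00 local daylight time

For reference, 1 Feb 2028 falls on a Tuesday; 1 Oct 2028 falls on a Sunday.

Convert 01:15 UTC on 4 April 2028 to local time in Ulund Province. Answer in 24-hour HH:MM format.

20:45

1 February 2028 is a Tuesday, so the first Monday is February 7 and the fourth is February 28.
1 October 2028 is a Sunday, so the first Saturday is October 7 and the third is October 21.
At the standard offset (UTC−05:30), 01:15 UTC − 5h30m = 19:45 Ulund Province standard time (rolling into the previous day, 3 April 2028).
Daylight saving runs 28 February – 21 October; the standard-time date in Ulund Province, 3 April 2028, is inside that window, so Ulund Province is at UTC−04:30.
01:15 UTC − 4h30m = 20:45 local (rolling into the previous day, 3 April 2028).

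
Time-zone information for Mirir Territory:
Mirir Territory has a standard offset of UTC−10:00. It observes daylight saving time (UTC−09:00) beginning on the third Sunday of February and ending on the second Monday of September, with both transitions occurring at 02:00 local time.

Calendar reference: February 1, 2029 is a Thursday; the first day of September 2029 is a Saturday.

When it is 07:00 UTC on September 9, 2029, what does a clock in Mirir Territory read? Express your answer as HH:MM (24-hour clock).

1 February 2029 is a Thursday, so the first Sunday is February 4 and the third is February 18.
1 September 2029 is a Saturday, so the first Monday is September 3 and the second is September 10.
At the standard offset (UTC−10:00), 07:00 UTC − 10h = 21:00 Mirir Territory standard time (rolling into the previous day, 8 September 2029).
Daylight saving runs 18 February – 10 September; the standard-time date in Mirir Territory, September 8, 2029, is inside that window, so Mirir Territory is at UTC−09:00.
07:00 UTC − 9h = 22:00 local (rolling into the previous day, 8 September 2029).

22:00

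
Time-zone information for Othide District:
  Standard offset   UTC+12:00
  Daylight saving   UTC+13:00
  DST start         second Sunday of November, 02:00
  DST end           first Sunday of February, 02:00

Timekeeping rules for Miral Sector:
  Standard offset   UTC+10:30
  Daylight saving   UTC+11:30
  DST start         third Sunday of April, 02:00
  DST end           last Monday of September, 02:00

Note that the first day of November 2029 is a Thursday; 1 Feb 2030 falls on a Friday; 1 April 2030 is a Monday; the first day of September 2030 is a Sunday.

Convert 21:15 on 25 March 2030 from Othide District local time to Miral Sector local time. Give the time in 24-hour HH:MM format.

19:45

1 November 2029 is a Thursday, so the first Sunday is November 4 and the second is November 11.
1 February 2030 is a Friday, so the first Sunday is February 3.
25 March 2030 does not fall between 11 November 2029 and 3 February 2030, so daylight saving is not in effect and Othide District is at UTC+12:00.
21:15 Othide District − 12h = 09:15 UTC.
1 April 2030 is a Monday, so the first Sunday is April 7 and the third is April 21.
1 September 2030 is a Sunday, so Mondays fall on 2, 9, 16, 23, 30; the last is September 30.
At the standard offset (UTC+10:30), 09:15 UTC + 10h30m = 19:45 Miral Sector standard time.
Daylight saving runs 21 April – 30 September; the standard-time date in Miral Sector, 25 March 2030, is outside that window, so Miral Sector is on standard time at UTC+10:30.
09:15 UTC + 10h30m = 19:45 Miral Sector.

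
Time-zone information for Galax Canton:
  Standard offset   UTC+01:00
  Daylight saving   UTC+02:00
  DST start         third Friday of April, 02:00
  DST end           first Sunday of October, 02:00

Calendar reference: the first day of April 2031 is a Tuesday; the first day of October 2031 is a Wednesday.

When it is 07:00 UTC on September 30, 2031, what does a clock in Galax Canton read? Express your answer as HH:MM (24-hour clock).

09:00

1 April 2031 is a Tuesday, so the first Friday is April 4 and the third is April 18.
1 October 2031 is a Wednesday, so the first Sunday is October 5.
At the standard offset (UTC+01:00), 07:00 UTC + 1h = 08:00 Galax Canton standard time.
The standard-time date in Galax Canton, September 30, 2031, lies within the daylight-saving period (18 April – 5 October), so Galax Canton is on daylight time, UTC+02:00.
07:00 UTC + 2h = 09:00 local.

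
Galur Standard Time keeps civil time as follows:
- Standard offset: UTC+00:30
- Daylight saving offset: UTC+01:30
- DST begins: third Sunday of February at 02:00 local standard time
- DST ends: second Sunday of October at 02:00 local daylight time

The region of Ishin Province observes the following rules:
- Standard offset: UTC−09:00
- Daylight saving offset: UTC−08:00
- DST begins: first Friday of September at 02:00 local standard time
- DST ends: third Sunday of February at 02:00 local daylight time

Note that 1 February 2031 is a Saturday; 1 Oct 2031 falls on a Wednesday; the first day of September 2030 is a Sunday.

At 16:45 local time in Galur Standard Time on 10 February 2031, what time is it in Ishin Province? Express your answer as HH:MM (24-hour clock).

08:15

1 February 2031 is a Saturday, so the first Sunday is February 2 and the third is February 16.
1 October 2031 is a Wednesday, so the first Sunday is October 5 and the second is October 12.
Daylight saving runs 16 February – 12 October; 10 February 2031 is outside that window, so Galur Standard Time is on standard time at UTC+00:30.
16:45 Galur Standard Time − 0h30m = 16:15 UTC.
1 September 2030 is a Sunday, so the first Friday is September 6.
1 February 2031 is a Saturday, so the first Sunday is February 2 and the third is February 16.
At the standard offset (UTC−09:00), 16:15 UTC − 9h = 07:15 Ishin Province standard time.
The standard-time date in Ishin Province, 10 February 2031, falls between 6 September 2030 and 16 February 2031, so daylight saving is in effect and Ishin Province is at UTC−08:00.
16:15 UTC − 8h = 08:15 Ishin Province.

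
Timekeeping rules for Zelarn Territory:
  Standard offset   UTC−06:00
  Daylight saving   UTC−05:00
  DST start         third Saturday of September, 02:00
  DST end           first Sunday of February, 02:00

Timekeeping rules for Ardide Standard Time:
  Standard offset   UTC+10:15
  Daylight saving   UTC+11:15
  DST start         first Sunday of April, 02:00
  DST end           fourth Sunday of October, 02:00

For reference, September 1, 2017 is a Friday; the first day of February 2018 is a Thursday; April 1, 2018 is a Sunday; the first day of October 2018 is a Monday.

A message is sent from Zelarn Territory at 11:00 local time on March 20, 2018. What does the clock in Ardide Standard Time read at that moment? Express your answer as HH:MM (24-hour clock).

03:15

1 September 2017 is a Friday, so the first Saturday is September 2 and the third is September 16.
1 February 2018 is a Thursday, so the first Sunday is February 4.
March 20, 2018 is outside the daylight-saving period (16 September 2017 – 4 February 2018), so Zelarn Territory is on standard time, UTC−06:00.
11:00 Zelarn Territory + 6h = 17:00 UTC.
1 April 2018 is a Sunday, so the first Sunday is April 1.
1 October 2018 is a Monday, so the first Sunday is October 7 and the fourth is October 28.
At the standard offset (UTC+10:15), 17:00 UTC + 10h15m = 03:15 Ardide Standard Time standard time (rolling into the next day, 21 March 2018).
The standard-time date in Ardide Standard Time, March 21, 2018, does not fall between 1 April and 28 October, so daylight saving is not in effect and Ardide Standard Time is at UTC+10:15.
17:00 UTC + 10h15m = 03:15 Ardide Standard Time (rolling into the next day, 21 March 2018).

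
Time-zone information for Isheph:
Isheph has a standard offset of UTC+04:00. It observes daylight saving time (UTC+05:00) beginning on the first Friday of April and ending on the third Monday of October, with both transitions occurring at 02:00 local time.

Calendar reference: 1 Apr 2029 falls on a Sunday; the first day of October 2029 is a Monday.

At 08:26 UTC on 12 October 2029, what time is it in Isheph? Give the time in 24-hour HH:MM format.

1 April 2029 is a Sunday, so the first Friday is April 6.
1 October 2029 is a Monday, so the first Monday is October 1 and the third is October 15.
At the standard offset (UTC+04:00), 08:26 UTC + 4h = 12:26 Isheph standard time.
The standard-time date in Isheph, 12 October 2029, falls between 6 April and 15 October, so daylight saving is in effect and Isheph is at UTC+05:00.
08:26 UTC + 5h = 13:26 local.

13:26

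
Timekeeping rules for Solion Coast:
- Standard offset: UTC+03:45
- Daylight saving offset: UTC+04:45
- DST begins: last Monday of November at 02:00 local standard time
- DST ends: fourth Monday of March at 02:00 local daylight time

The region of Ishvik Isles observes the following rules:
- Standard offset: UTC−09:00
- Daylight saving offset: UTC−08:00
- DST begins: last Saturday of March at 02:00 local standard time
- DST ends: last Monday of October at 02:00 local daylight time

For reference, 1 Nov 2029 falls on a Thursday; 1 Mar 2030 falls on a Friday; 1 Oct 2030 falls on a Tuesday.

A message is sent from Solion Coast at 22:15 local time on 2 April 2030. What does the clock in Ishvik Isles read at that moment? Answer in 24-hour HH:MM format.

10:30

1 November 2029 is a Thursday, so Mondays fall on 5, 12, 19, 26; the last is November 26.
1 March 2030 is a Friday, so the first Monday is March 4 and the fourth is March 25.
2 April 2030 does not fall between 26 November 2029 and 25 March 2030, so daylight saving is not in effect and Solion Coast is at UTC+03:45.
22:15 Solion Coast − 3h45m = 18:30 UTC.
1 March 2030 is a Friday, so Saturdays fall on 2, 9, 16, 23, 30; the last is March 30.
1 October 2030 is a Tuesday, so Mondays fall on 7, 14, 21, 28; the last is October 28.
At the standard offset (UTC−09:00), 18:30 UTC − 9h = 09:30 Ishvik Isles standard time.
Daylight saving runs 30 March – 28 October; the standard-time date in Ishvik Isles, 2 April 2030, is inside that window, so Ishvik Isles is at UTC−08:00.
18:30 UTC − 8h = 10:30 Ishvik Isles.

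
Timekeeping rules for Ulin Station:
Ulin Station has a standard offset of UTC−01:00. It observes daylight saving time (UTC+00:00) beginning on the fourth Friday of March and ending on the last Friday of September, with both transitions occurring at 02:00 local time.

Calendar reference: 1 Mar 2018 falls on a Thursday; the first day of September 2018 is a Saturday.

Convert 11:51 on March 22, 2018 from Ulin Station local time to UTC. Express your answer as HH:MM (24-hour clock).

1 March 2018 is a Thursday, so the first Friday is March 2 and the fourth is March 23.
1 September 2018 is a Saturday, so Fridays fall on 7, 14, 21, 28; the last is September 28.
Daylight saving runs 23 March – 28 September; March 22, 2018 is outside that window, so Ulin Station is on standard time at UTC−01:00.
11:51 local + 1h = 12:51 UTC.

12:51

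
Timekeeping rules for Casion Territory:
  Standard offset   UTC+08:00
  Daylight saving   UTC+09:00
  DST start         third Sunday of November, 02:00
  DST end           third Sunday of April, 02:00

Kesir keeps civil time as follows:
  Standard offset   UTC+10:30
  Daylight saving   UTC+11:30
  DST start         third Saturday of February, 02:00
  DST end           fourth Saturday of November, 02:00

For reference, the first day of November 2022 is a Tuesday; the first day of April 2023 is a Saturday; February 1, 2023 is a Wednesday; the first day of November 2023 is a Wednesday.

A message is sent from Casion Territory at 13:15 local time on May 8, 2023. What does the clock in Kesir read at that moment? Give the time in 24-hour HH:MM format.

16:45

1 November 2022 is a Tuesday, so the first Sunday is November 6 and the third is November 20.
1 April 2023 is a Saturday, so the first Sunday is April 2 and the third is April 16.
May 8, 2023 does not fall between 20 November 2022 and 16 April 2023, so daylight saving is not in effect and Casion Territory is at UTC+08:00.
13:15 Casion Territory − 8h = 05:15 UTC.
1 February 2023 is a Wednesday, so the first Saturday is February 4 and the third is February 18.
1 November 2023 is a Wednesday, so the first Saturday is November 4 and the fourth is November 25.
At the standard offset (UTC+10:30), 05:15 UTC + 10h30m = 15:45 Kesir standard time.
Daylight saving runs 18 February – 25 November; the standard-time date in Kesir, May 8, 2023, is inside that window, so Kesir is at UTC+11:30.
05:15 UTC + 11h30m = 16:45 Kesir.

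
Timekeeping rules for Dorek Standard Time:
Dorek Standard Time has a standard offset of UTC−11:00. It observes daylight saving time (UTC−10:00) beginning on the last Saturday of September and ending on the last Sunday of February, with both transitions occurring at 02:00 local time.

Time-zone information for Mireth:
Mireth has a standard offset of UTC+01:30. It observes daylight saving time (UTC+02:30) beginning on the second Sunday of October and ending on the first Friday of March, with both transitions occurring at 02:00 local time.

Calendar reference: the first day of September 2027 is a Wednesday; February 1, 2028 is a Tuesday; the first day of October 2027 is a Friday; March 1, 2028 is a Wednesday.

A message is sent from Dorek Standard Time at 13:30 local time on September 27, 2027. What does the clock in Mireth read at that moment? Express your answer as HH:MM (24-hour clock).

01:00

1 September 2027 is a Wednesday, so Saturdays fall on 4, 11, 18, 25; the last is September 25.
1 February 2028 is a Tuesday, so Sundays fall on 6, 13, 20, 27; the last is February 27.
September 27, 2027 lies within the daylight-saving period (25 September 2027 – 27 February 2028), so Dorek Standard Time is on daylight time, UTC−10:00.
13:30 Dorek Standard Time + 10h = 23:30 UTC.
1 October 2027 is a Friday, so the first Sunday is October 3 and the second is October 10.
1 March 2028 is a Wednesday, so the first Friday is March 3.
At the standard offset (UTC+01:30), 23:30 UTC + 1h30m = 01:00 Mireth standard time (rolling into the next day, 28 September 2027).
The standard-time date in Mireth, September 28, 2027, does not fall between 10 October 2027 and 3 March 2028, so daylight saving is not in effect and Mireth is at UTC+01:30.
23:30 UTC + 1h30m = 01:00 Mireth (rolling into the next day, 28 September 2027).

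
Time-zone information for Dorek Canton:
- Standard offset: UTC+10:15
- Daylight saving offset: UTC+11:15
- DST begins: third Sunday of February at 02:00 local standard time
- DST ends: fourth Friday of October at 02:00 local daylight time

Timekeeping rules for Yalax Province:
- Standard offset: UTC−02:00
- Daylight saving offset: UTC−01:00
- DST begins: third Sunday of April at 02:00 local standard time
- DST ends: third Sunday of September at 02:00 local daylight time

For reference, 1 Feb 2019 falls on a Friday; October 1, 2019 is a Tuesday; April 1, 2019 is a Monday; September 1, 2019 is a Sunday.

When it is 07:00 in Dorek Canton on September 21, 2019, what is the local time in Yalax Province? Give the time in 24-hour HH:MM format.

1 February 2019 is a Friday, so the first Sunday is February 3 and the third is February 17.
1 October 2019 is a Tuesday, so the first Friday is October 4 and the fourth is October 25.
September 21, 2019 falls between 17 February and 25 October, so daylight saving is in effect and Dorek Canton is at UTC+11:15.
07:00 Dorek Canton − 11h15m = 19:45 UTC (rolling into the previous day, 20 September 2019).
1 April 2019 is a Monday, so the first Sunday is April 7 and the third is April 21.
1 September 2019 is a Sunday, so the first Sunday is September 1 and the third is September 15.
At the standard offset (UTC−02:00), 19:45 UTC − 2h = 17:45 Yalax Province standard time.
Daylight saving runs 21 April – 15 September; the standard-time date in Yalax Province, September 20, 2019, is outside that window, so Yalax Province is on standard time at UTC−02:00.
19:45 UTC − 2h = 17:45 Yalax Province.

17:45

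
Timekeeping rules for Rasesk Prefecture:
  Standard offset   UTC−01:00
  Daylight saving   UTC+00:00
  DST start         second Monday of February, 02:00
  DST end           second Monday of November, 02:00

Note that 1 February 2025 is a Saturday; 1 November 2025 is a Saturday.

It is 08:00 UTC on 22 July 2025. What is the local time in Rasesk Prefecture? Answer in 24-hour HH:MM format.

08:00

1 February 2025 is a Saturday, so the first Monday is February 3 and the second is February 10.
1 November 2025 is a Saturday, so the first Monday is November 3 and the second is November 10.
At the standard offset (UTC−01:00), 08:00 UTC − 1h = 07:00 Rasesk Prefecture standard time.
The standard-time date in Rasesk Prefecture, 22 July 2025, lies within the daylight-saving period (10 February – 10 November), so Rasesk Prefecture is on daylight time, UTC+00:00.
08:00 UTC + 0h = 08:00 local.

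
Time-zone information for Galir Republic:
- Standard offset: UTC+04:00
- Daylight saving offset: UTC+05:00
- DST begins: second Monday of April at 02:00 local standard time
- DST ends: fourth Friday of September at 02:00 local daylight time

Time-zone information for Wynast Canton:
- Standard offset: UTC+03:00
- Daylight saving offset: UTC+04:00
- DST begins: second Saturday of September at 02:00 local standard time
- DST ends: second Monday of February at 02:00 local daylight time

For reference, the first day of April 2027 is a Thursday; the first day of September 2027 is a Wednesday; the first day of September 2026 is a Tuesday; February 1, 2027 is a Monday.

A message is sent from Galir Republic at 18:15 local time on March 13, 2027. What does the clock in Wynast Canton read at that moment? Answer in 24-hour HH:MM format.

17:15

1 April 2027 is a Thursday, so the first Monday is April 5 and the second is April 12.
1 September 2027 is a Wednesday, so the first Friday is September 3 and the fourth is September 24.
March 13, 2027 does not fall between 12 April and 24 September, so daylight saving is not in effect and Galir Republic is at UTC+04:00.
18:15 Galir Republic − 4h = 14:15 UTC.
1 September 2026 is a Tuesday, so the first Saturday is September 5 and the second is September 12.
1 February 2027 is a Monday, so the first Monday is February 1 and the second is February 8.
At the standard offset (UTC+03:00), 14:15 UTC + 3h = 17:15 Wynast Canton standard time.
The standard-time date in Wynast Canton, March 13, 2027, is outside the daylight-saving period (12 September 2026 – 8 February 2027), so Wynast Canton is on standard time, UTC+03:00.
14:15 UTC + 3h = 17:15 Wynast Canton.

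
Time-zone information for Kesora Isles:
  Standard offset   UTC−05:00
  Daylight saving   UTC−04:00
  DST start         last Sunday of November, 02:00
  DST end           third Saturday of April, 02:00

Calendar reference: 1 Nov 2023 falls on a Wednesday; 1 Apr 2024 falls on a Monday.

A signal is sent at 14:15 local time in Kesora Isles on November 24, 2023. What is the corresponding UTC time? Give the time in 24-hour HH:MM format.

1 November 2023 is a Wednesday, so Sundays fall on 5, 12, 19, 26; the last is November 26.
1 April 2024 is a Monday, so the first Saturday is April 6 and the third is April 20.
November 24, 2023 does not fall between 26 November 2023 and 20 April 2024, so daylight saving is not in effect and Kesora Isles is at UTC−05:00.
14:15 local + 5h = 19:15 UTC.

19:15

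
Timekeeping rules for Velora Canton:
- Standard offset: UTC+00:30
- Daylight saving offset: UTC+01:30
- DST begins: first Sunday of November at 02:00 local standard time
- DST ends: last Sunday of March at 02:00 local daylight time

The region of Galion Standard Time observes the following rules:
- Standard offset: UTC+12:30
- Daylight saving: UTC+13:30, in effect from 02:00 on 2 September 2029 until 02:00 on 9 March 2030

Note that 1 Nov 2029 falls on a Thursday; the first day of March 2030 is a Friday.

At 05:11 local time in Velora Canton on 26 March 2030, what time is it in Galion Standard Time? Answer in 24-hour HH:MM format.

1 November 2029 is a Thursday, so the first Sunday is November 4.
1 March 2030 is a Friday, so Sundays fall on 3, 10, 17, 24, 31; the last is March 31.
Daylight saving runs 4 November 2029 – 31 March 2030; 26 March 2030 is inside that window, so Velora Canton is at UTC+01:30.
05:11 Velora Canton − 1h30m = 03:41 UTC.
At the standard offset (UTC+12:30), 03:41 UTC + 12h30m = 16:11 Galion Standard Time standard time.
The standard-time date in Galion Standard Time, 26 March 2030, does not fall between 2 September 2029 and 9 March 2030, so daylight saving is not in effect and Galion Standard Time is at UTC+12:30.
03:41 UTC + 12h30m = 16:11 Galion Standard Time.

16:11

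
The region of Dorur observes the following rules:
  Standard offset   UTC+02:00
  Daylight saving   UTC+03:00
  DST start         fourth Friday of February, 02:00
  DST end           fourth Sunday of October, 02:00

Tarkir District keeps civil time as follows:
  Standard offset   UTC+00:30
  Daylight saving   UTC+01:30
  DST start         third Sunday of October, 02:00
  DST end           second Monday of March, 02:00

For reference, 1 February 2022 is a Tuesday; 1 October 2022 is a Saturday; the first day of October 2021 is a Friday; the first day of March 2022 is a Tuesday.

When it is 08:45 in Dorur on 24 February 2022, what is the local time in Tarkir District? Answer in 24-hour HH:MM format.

1 February 2022 is a Tuesday, so the first Friday is February 4 and the fourth is February 25.
1 October 2022 is a Saturday, so the first Sunday is October 2 and the fourth is October 23.
24 February 2022 is outside the daylight-saving period (25 February – 23 October), so Dorur is on standard time, UTC+02:00.
08:45 Dorur − 2h = 06:45 UTC.
1 October 2021 is a Friday, so the first Sunday is October 3 and the third is October 17.
1 March 2022 is a Tuesday, so the first Monday is March 7 and the second is March 14.
At the standard offset (UTC+00:30), 06:45 UTC + 0h30m = 07:15 Tarkir District standard time.
The standard-time date in Tarkir District, 24 February 2022, lies within the daylight-saving period (17 October 2021 – 14 March 2022), so Tarkir District is on daylight time, UTC+01:30.
06:45 UTC + 1h30m = 08:15 Tarkir District.

08:15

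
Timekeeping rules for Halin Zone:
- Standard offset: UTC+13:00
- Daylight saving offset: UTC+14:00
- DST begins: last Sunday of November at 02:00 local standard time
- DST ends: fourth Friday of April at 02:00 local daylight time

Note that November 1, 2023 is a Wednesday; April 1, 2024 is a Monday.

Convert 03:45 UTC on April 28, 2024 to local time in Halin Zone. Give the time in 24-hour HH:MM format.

16:45

1 November 2023 is a Wednesday, so Sundays fall on 5, 12, 19, 26; the last is November 26.
1 April 2024 is a Monday, so the first Friday is April 5 and the fourth is April 26.
At the standard offset (UTC+13:00), 03:45 UTC + 13h = 16:45 Halin Zone standard time.
The standard-time date in Halin Zone, April 28, 2024, is outside the daylight-saving period (26 November 2023 – 26 April 2024), so Halin Zone is on standard time, UTC+13:00.
03:45 UTC + 13h = 16:45 local.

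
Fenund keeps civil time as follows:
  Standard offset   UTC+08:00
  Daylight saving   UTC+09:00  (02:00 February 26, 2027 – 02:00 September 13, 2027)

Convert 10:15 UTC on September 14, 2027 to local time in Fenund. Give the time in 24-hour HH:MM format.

At the standard offset (UTC+08:00), 10:15 UTC + 8h = 18:15 Fenund standard time.
The standard-time date in Fenund, September 14, 2027, does not fall between 26 February and 13 September, so daylight saving is not in effect and Fenund is at UTC+08:00.
10:15 UTC + 8h = 18:15 local.

18:15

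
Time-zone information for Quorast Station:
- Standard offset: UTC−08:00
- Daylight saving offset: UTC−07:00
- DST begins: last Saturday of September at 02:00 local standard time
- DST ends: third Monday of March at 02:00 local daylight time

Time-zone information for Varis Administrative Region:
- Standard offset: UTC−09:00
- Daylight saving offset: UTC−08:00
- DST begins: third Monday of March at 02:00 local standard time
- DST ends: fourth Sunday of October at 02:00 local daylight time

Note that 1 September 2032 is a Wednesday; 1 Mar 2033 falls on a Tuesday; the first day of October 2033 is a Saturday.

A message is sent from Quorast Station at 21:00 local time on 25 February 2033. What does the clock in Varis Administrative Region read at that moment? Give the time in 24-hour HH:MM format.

1 September 2032 is a Wednesday, so Saturdays fall on 4, 11, 18, 25; the last is September 25.
1 March 2033 is a Tuesday, so the first Monday is March 7 and the third is March 21.
25 February 2033 lies within the daylight-saving period (25 September 2032 – 21 March 2033), so Quorast Station is on daylight time, UTC−07:00.
21:00 Quorast Station + 7h = 04:00 UTC (rolling into the next day, 26 February 2033).
1 March 2033 is a Tuesday, so the first Monday is March 7 and the third is March 21.
1 October 2033 is a Saturday, so the first Sunday is October 2 and the fourth is October 23.
At the standard offset (UTC−09:00), 04:00 UTC − 9h = 19:00 Varis Administrative Region standard time (rolling into the previous day, 25 February 2033).
The standard-time date in Varis Administrative Region, 25 February 2033, is outside the daylight-saving period (21 March – 23 October), so Varis Administrative Region is on standard time, UTC−09:00.
04:00 UTC − 9h = 19:00 Varis Administrative Region (rolling into the previous day, 25 February 2033).

19:00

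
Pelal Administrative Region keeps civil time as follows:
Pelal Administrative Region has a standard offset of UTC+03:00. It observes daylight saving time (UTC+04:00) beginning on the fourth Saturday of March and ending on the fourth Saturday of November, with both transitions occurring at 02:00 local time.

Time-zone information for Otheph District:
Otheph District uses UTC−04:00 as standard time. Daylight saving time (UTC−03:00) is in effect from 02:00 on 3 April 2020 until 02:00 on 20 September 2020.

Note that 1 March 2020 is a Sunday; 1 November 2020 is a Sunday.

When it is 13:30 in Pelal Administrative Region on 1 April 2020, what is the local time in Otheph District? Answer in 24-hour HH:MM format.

05:30

1 March 2020 is a Sunday, so the first Saturday is March 7 and the fourth is March 28.
1 November 2020 is a Sunday, so the first Saturday is November 7 and the fourth is November 28.
1 April 2020 falls between 28 March and 28 November, so daylight saving is in effect and Pelal Administrative Region is at UTC+04:00.
13:30 Pelal Administrative Region − 4h = 09:30 UTC.
At the standard offset (UTC−04:00), 09:30 UTC − 4h = 05:30 Otheph District standard time.
The standard-time date in Otheph District, 1 April 2020, does not fall between 3 April and 20 September, so daylight saving is not in effect and Otheph District is at UTC−04:00.
09:30 UTC − 4h = 05:30 Otheph District.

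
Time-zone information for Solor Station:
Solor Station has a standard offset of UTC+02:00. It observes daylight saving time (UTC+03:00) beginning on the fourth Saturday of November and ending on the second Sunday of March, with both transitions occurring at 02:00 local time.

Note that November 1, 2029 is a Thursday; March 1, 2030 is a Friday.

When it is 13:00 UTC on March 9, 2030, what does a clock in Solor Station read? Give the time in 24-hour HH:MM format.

16:00

1 November 2029 is a Thursday, so the first Saturday is November 3 and the fourth is November 24.
1 March 2030 is a Friday, so the first Sunday is March 3 and the second is March 10.
At the standard offset (UTC+02:00), 13:00 UTC + 2h = 15:00 Solor Station standard time.
The standard-time date in Solor Station, March 9, 2030, falls between 24 November 2029 and 10 March 2030, so daylight saving is in effect and Solor Station is at UTC+03:00.
13:00 UTC + 3h = 16:00 local.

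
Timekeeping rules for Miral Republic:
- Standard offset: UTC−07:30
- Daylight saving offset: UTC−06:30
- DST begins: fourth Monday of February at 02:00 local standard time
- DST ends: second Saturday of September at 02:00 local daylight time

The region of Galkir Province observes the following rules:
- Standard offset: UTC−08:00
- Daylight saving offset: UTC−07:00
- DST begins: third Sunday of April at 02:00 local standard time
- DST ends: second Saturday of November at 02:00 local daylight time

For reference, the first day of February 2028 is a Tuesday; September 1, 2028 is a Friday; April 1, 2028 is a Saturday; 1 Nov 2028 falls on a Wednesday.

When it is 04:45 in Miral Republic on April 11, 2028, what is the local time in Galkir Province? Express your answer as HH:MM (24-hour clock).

1 February 2028 is a Tuesday, so the first Monday is February 7 and the fourth is February 28.
1 September 2028 is a Friday, so the first Saturday is September 2 and the second is September 9.
April 11, 2028 falls between 28 February and 9 September, so daylight saving is in effect and Miral Republic is at UTC−06:30.
04:45 Miral Republic + 6h30m = 11:15 UTC.
1 April 2028 is a Saturday, so the first Sunday is April 2 and the third is April 16.
1 November 2028 is a Wednesday, so the first Saturday is November 4 and the second is November 11.
At the standard offset (UTC−08:00), 11:15 UTC − 8h = 03:15 Galkir Province standard time.
The standard-time date in Galkir Province, April 11, 2028, is outside the daylight-saving period (16 April – 11 November), so Galkir Province is on standard time, UTC−08:00.
11:15 UTC − 8h = 03:15 Galkir Province.

03:15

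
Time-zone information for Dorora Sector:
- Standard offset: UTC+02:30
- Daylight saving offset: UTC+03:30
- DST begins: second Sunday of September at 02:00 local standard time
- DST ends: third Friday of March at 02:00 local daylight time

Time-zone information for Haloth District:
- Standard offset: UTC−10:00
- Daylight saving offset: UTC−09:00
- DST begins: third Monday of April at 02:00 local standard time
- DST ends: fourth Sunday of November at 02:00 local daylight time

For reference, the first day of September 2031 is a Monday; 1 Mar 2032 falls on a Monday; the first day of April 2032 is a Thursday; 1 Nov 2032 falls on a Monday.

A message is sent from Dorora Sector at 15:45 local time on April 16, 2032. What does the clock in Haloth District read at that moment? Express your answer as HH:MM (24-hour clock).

1 September 2031 is a Monday, so the first Sunday is September 7 and the second is September 14.
1 March 2032 is a Monday, so the first Friday is March 5 and the third is March 19.
April 16, 2032 is outside the daylight-saving period (14 September 2031 – 19 March 2032), so Dorora Sector is on standard time, UTC+02:30.
15:45 Dorora Sector − 2h30m = 13:15 UTC.
1 April 2032 is a Thursday, so the first Monday is April 5 and the third is April 19.
1 November 2032 is a Monday, so the first Sunday is November 7 and the fourth is November 28.
At the standard offset (UTC−10:00), 13:15 UTC − 10h = 03:15 Haloth District standard time.
The standard-time date in Haloth District, April 16, 2032, is outside the daylight-saving period (19 April – 28 November), so Haloth District is on standard time, UTC−10:00.
13:15 UTC − 10h = 03:15 Haloth District.

03:15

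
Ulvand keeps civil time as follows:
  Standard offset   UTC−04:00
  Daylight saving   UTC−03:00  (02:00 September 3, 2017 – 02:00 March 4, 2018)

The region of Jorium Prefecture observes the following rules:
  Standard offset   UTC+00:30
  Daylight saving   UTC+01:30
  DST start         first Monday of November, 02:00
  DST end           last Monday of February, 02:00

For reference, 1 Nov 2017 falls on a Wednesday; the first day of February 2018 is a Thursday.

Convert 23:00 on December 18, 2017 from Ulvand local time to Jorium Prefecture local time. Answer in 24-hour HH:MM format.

03:30

December 18, 2017 falls between 3 September 2017 and 4 March 2018, so daylight saving is in effect and Ulvand is at UTC−03:00.
23:00 Ulvand + 3h = 02:00 UTC (rolling into the next day, 19 December 2017).
1 November 2017 is a Wednesday, so the first Monday is November 6.
1 February 2018 is a Thursday, so Mondays fall on 5, 12, 19, 26; the last is February 26.
At the standard offset (UTC+00:30), 02:00 UTC + 0h30m = 02:30 Jorium Prefecture standard time.
The standard-time date in Jorium Prefecture, December 19, 2017, lies within the daylight-saving period (6 November 2017 – 26 February 2018), so Jorium Prefecture is on daylight time, UTC+01:30.
02:00 UTC + 1h30m = 03:30 Jorium Prefecture.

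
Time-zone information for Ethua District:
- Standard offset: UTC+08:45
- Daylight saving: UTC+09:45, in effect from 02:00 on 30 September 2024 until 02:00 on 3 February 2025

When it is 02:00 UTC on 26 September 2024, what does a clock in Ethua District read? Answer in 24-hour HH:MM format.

10:45

At the standard offset (UTC+08:45), 02:00 UTC + 8h45m = 10:45 Ethua District standard time.
The standard-time date in Ethua District, 26 September 2024, is outside the daylight-saving period (30 September 2024 – 3 February 2025), so Ethua District is on standard time, UTC+08:45.
02:00 UTC + 8h45m = 10:45 local.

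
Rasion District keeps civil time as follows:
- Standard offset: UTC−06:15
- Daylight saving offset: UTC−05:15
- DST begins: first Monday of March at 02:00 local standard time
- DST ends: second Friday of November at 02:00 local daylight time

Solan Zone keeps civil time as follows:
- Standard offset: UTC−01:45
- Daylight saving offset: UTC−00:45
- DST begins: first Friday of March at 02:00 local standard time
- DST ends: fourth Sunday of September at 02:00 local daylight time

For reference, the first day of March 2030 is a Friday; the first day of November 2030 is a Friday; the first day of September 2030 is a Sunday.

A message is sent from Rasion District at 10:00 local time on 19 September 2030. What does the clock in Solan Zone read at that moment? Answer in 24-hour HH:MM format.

1 March 2030 is a Friday, so the first Monday is March 4.
1 November 2030 is a Friday, so the first Friday is November 1 and the second is November 8.
Daylight saving runs 4 March – 8 November; 19 September 2030 is inside that window, so Rasion District is at UTC−05:15.
10:00 Rasion District + 5h15m = 15:15 UTC.
1 March 2030 is a Friday, so the first Friday is March 1.
1 September 2030 is a Sunday, so the first Sunday is September 1 and the fourth is September 22.
At the standard offset (UTC−01:45), 15:15 UTC − 1h45m = 13:30 Solan Zone standard time.
The standard-time date in Solan Zone, 19 September 2030, falls between 1 March and 22 September, so daylight saving is in effect and Solan Zone is at UTC−00:45.
15:15 UTC − 0h45m = 14:30 Solan Zone.

14:30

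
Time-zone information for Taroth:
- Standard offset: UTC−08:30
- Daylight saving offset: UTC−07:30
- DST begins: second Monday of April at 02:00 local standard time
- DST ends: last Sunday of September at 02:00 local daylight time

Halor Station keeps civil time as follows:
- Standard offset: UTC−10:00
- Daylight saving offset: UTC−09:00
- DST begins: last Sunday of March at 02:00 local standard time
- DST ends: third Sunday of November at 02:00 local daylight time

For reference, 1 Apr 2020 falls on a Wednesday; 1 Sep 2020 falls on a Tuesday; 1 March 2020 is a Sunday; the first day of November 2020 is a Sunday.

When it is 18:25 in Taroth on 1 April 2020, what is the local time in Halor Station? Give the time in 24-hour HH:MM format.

17:55

1 April 2020 is a Wednesday, so the first Monday is April 6 and the second is April 13.
1 September 2020 is a Tuesday, so Sundays fall on 6, 13, 20, 27; the last is September 27.
1 April 2020 is outside the daylight-saving period (13 April – 27 September), so Taroth is on standard time, UTC−08:30.
18:25 Taroth + 8h30m = 02:55 UTC (rolling into the next day, 2 April 2020).
1 March 2020 is a Sunday, so Sundays fall on 1, 8, 15, 22, 29; the last is March 29.
1 November 2020 is a Sunday, so the first Sunday is November 1 and the third is November 15.
At the standard offset (UTC−10:00), 02:55 UTC − 10h = 16:55 Halor Station standard time (rolling into the previous day, 1 April 2020).
Daylight saving runs 29 March – 15 November; the standard-time date in Halor Station, 1 April 2020, is inside that window, so Halor Station is at UTC−09:00.
02:55 UTC − 9h = 17:55 Halor Station (rolling into the previous day, 1 April 2020).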